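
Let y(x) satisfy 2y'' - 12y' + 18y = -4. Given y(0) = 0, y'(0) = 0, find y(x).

Divide through by 2: y'' - 6y' + 9y = -2.
Characteristic equation r² - 6r + 9 = 0 has discriminant (-6)² - 4·(9) = 0, so r = 3 is a repeated root.
Hence y_h = (C1 + C2*x)*exp(3*x).
For the particular solution try y_p = A0. Substituting and matching coefficients of each power of x gives A0 = -2/9, so y_p = -2/9.
General solution: y = -2/9 + C1*exp(3*x) + C2*x*exp(3*x).
Apply the initial conditions: y(0) = -2/9 + C1 = 0 and y'(0) = C2 + 3*C1 = 0. Solving gives C1 = 2/9, C2 = -2/3.

y = -2/9 + 2*exp(3*x)/9 - 2*x*exp(3*x)/3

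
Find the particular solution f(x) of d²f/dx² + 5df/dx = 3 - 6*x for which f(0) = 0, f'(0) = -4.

f = -121/125 - 3*x**2/5 + 21*x/25 + 121*exp(-5*x)/125

Characteristic equation r² + 5r = 0 factors as (r + 5)r = 0, so r = -5, 0.
Hence f_h = C1*exp(-5*x) + C2.
Since 0 is a characteristic root (multiplicity 1), multiply the polynomial trial by x: try f_p = x*(A0 + A1*x). Substituting and matching coefficients of each power of x gives A0 = 21/25, A1 = -3/5, so f_p = -3*x^2/5 + 21*x/25.
General solution: f = C2 - 3*x^2/5 + 21*x/25 + C1*exp(-5*x).
Apply the initial conditions: f(0) = C1 + C2 = 0 and f'(0) = 21/25 - 5*C1 = -4. Solving gives C1 = 121/125, C2 = -121/125.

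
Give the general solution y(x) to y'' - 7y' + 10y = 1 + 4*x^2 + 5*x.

y = 381/500 + 2*x**2/5 + 53*x/50 + C1*exp(5*x) + C2*exp(2*x)

Characteristic equation r² - 7r + 10 = 0 factors as (r - 5)(r - 2) = 0, so r = 5, 2.
Hence y_h = C1*exp(5*x) + C2*exp(2*x).
For the particular solution try y_p = A0 + A1*x + A2*x^2. Substituting and matching coefficients of each power of x gives A0 = 381/500, A1 = 53/50, A2 = 2/5, so y_p = 381/500 + 2*x^2/5 + 53*x/50.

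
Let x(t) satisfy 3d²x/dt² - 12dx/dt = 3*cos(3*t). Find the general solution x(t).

x = C2 - 4*sin(3*t)/75 - cos(3*t)/25 + C1*exp(4*t)

Divide through by 3: x'' - 4x' = cos(3*t).
Characteristic equation r² - 4r = 0 factors as (r - 4)r = 0, so r = 4, 0.
Hence x_h = C1*exp(4*t) + C2.
Try x_p = A*cos(3*t) + B*sin(3*t). Substituting and equating the coefficients of cos(3t) and sin(3t) gives A = -1/25, B = -4/75, so x_p = -4*sin(3*t)/75 - cos(3*t)/25.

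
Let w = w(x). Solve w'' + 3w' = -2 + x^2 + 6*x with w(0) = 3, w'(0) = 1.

w = 304/81 - 61*exp(-3*x)/81 - 34*x/27 + x**3/9 + 8*x**2/9

Characteristic equation r² + 3r = 0 factors as (r + 3)r = 0, so r = -3, 0.
Hence w_h = C1*exp(-3*x) + C2.
Since 0 is a characteristic root (multiplicity 1), multiply the polynomial trial by x: try w_p = x*(A0 + A1*x + A2*x^2). Substituting and matching coefficients of each power of x gives A0 = -34/27, A1 = 8/9, A2 = 1/9, so w_p = -34*x/27 + x^3/9 + 8*x^2/9.
General solution: w = C2 - 34*x/27 + x^3/9 + 8*x^2/9 + C1*exp(-3*x).
Apply the initial conditions: w(0) = C1 + C2 = 3 and w'(0) = -34/27 - 3*C1 = 1. Solving gives C1 = -61/81, C2 = 304/81.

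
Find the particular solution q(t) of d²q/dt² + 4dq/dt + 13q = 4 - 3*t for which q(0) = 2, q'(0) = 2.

q = 64/169 - 3*t/13 + 274*cos(3*t)*exp(-2*t)/169 + 925*exp(-2*t)*sin(3*t)/507

Characteristic equation r² + 4r + 13 = 0 has discriminant (4)² - 4·(13) = -36 < 0, so r = -2 ± 3i.
Hence q_h = C1*cos(3*t)*exp(-2*t) + C2*exp(-2*t)*sin(3*t).
For the particular solution try q_p = A0 + A1*t. Substituting and matching coefficients of each power of t gives A0 = 64/169, A1 = -3/13, so q_p = 64/169 - 3*t/13.
General solution: q = 64/169 - 3*t/13 + C1*cos(3*t)*exp(-2*t) + C2*exp(-2*t)*sin(3*t).
Apply the initial conditions: q(0) = 64/169 + C1 = 2 and q'(0) = -3/13 - 2*C1 + 3*C2 = 2. Solving gives C1 = 274/169, C2 = 925/507.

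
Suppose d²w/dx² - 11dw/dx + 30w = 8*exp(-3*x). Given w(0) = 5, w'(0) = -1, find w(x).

Characteristic equation r² - 11r + 30 = 0 factors as (r - 5)(r - 6) = 0, so r = 5, 6.
Hence w_h = C1*exp(5*x) + C2*exp(6*x).
Try w_p = A*exp(-3*x). Substituting into the equation and dividing by exp(-3*x) gives A = 1/9, so w_p = exp(-3*x)/9.
General solution: w = exp(-3*x)/9 + C1*exp(5*x) + C2*exp(6*x).
Apply the initial conditions: w(0) = 1/9 + C1 + C2 = 5 and w'(0) = -1/3 + 5*C1 + 6*C2 = -1. Solving gives C1 = 30, C2 = -226/9.

w = 30*exp(5*x) - 226*exp(6*x)/9 + exp(-3*x)/9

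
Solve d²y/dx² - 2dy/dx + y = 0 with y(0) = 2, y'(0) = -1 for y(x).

y = 2*exp(x) - 3*x*exp(x)

Characteristic equation r² - 2r + 1 = 0 has discriminant (-2)² - 4·(1) = 0, so r = 1 is a repeated root.
Hence y_h = (C1 + C2*x)*exp(x).
Apply the initial conditions: y(0) = C1 = 2 and y'(0) = C1 + C2 = -1. Solving gives C1 = 2, C2 = -3.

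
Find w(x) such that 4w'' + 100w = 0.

w = C1*cos(5*x) + C2*sin(5*x)

Divide through by 4: w'' + 25w = 0.
Characteristic equation r² + 25 = 0 has discriminant (0)² - 4·(25) = -100 < 0, so r = ± 5i.
Hence w_h = C1*cos(5*x) + C2*sin(5*x).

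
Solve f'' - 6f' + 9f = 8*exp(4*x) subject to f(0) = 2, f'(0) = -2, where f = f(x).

Characteristic equation r² - 6r + 9 = 0 has discriminant (-6)² - 4·(9) = 0, so r = 3 is a repeated root.
Hence f_h = (C1 + C2*x)*exp(3*x).
Try f_p = A*exp(4*x). Substituting into the equation and dividing by exp(4*x) gives A = 8, so f_p = 8*exp(4*x).
General solution: f = 8*exp(4*x) + C1*exp(3*x) + C2*x*exp(3*x).
Apply the initial conditions: f(0) = 8 + C1 = 2 and f'(0) = 32 + C2 + 3*C1 = -2. Solving gives C1 = -6, C2 = -16.

f = -6*exp(3*x) + 8*exp(4*x) - 16*x*exp(3*x)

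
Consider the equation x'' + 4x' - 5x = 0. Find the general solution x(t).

x = C1*exp(t) + C2*exp(-5*t)

Characteristic equation r² + 4r - 5 = 0 factors as (r - 1)(r + 5) = 0, so r = 1, -5.
Hence x_h = C1*exp(t) + C2*exp(-5*t).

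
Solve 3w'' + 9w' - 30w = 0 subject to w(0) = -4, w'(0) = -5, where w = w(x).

w = -25*exp(2*x)/7 - 3*exp(-5*x)/7

Divide through by 3: w'' + 3w' - 10w = 0.
Characteristic equation r² + 3r - 10 = 0 factors as (r - 2)(r + 5) = 0, so r = 2, -5.
Hence w_h = C1*exp(2*x) + C2*exp(-5*x).
Apply the initial conditions: w(0) = C1 + C2 = -4 and w'(0) = -5*C2 + 2*C1 = -5. Solving gives C1 = -25/7, C2 = -3/7.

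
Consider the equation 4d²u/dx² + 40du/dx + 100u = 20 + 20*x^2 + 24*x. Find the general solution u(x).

u = 19/125 + x**2/5 + 2*x/25 + C1*exp(-5*x) + C2*x*exp(-5*x)

Divide through by 4: u'' + 10u' + 25u = 5 + 5*x^2 + 6*x.
Characteristic equation r² + 10r + 25 = 0 has discriminant (10)² - 4·(25) = 0, so r = -5 is a repeated root.
Hence u_h = (C1 + C2*x)*exp(-5*x).
For the particular solution try u_p = A0 + A1*x + A2*x^2. Substituting and matching coefficients of each power of x gives A0 = 19/125, A1 = 2/25, A2 = 1/5, so u_p = 19/125 + x^2/5 + 2*x/25.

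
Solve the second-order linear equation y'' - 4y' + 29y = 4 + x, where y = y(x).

Characteristic equation r² - 4r + 29 = 0 has discriminant (-4)² - 4·(29) = -100 < 0, so r = 2 ± 5i.
Hence y_h = C1*cos(5*x)*exp(2*x) + C2*exp(2*x)*sin(5*x).
For the particular solution try y_p = A0 + A1*x. Substituting and matching coefficients of each power of x gives A0 = 120/841, A1 = 1/29, so y_p = 120/841 + x/29.

y = 120/841 + x/29 + C1*cos(5*x)*exp(2*x) + C2*exp(2*x)*sin(5*x)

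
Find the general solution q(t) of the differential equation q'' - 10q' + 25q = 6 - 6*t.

q = 18/125 - 6*t/25 + C1*exp(5*t) + C2*t*exp(5*t)

Characteristic equation r² - 10r + 25 = 0 has discriminant (-10)² - 4·(25) = 0, so r = 5 is a repeated root.
Hence q_h = (C1 + C2*t)*exp(5*t).
For the particular solution try q_p = A0 + A1*t. Substituting and matching coefficients of each power of t gives A0 = 18/125, A1 = -6/25, so q_p = 18/125 - 6*t/25.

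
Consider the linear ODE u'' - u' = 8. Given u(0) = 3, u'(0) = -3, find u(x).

Characteristic equation r² - r = 0 factors as (r - 1)r = 0, so r = 1, 0.
Hence u_h = C1*exp(x) + C2.
Since 1 solves the homogeneous equation (r = 0 is a root of multiplicity 1), multiply the trial by x. Try u_p = A*x. Substituting into the equation and dividing by 1 gives A = -8, so u_p = -8*x.
General solution: u = C2 - 8*x + C1*exp(x).
Apply the initial conditions: u(0) = C1 + C2 = 3 and u'(0) = -8 + C1 = -3. Solving gives C1 = 5, C2 = -2.

u = -2 - 8*x + 5*exp(x)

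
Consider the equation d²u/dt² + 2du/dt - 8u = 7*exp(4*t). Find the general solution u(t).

u = 7*exp(4*t)/16 + C1*exp(2*t) + C2*exp(-4*t)

Characteristic equation r² + 2r - 8 = 0 factors as (r - 2)(r + 4) = 0, so r = 2, -4.
Hence u_h = C1*exp(2*t) + C2*exp(-4*t).
Try u_p = A*exp(4*t). Substituting into the equation and dividing by exp(4*t) gives A = 7/16, so u_p = 7*exp(4*t)/16.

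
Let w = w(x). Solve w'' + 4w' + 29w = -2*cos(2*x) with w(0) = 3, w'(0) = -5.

w = -50*cos(2*x)/689 - 16*sin(2*x)/689 + 821*exp(-2*x)*sin(5*x)/3445 + 2117*cos(5*x)*exp(-2*x)/689

Characteristic equation r² + 4r + 29 = 0 has discriminant (4)² - 4·(29) = -100 < 0, so r = -2 ± 5i.
Hence w_h = C1*cos(5*x)*exp(-2*x) + C2*exp(-2*x)*sin(5*x).
Try w_p = A*cos(2*x) + B*sin(2*x). Substituting and equating the coefficients of cos(2x) and sin(2x) gives A = -50/689, B = -16/689, so w_p = -50*cos(2*x)/689 - 16*sin(2*x)/689.
General solution: w = -50*cos(2*x)/689 - 16*sin(2*x)/689 + C1*cos(5*x)*exp(-2*x) + C2*exp(-2*x)*sin(5*x).
Apply the initial conditions: w(0) = -50/689 + C1 = 3 and w'(0) = -32/689 - 2*C1 + 5*C2 = -5. Solving gives C1 = 2117/689, C2 = 821/3445.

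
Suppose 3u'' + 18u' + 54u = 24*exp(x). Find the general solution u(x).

Divide through by 3: u'' + 6u' + 18u = 8*exp(x).
Characteristic equation r² + 6r + 18 = 0 has discriminant (6)² - 4·(18) = -36 < 0, so r = -3 ± 3i.
Hence u_h = C1*cos(3*x)*exp(-3*x) + C2*exp(-3*x)*sin(3*x).
Try u_p = A*exp(x). Substituting into the equation and dividing by exp(x) gives A = 8/25, so u_p = 8*exp(x)/25.

u = 8*exp(x)/25 + C1*cos(3*x)*exp(-3*x) + C2*exp(-3*x)*sin(3*x)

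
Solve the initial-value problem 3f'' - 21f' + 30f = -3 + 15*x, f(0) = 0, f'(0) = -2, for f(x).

Divide through by 3: f'' - 7f' + 10f = -1 + 5*x.
Characteristic equation r² - 7r + 10 = 0 factors as (r - 5)(r - 2) = 0, so r = 5, 2.
Hence f_h = C1*exp(5*x) + C2*exp(2*x).
For the particular solution try f_p = A0 + A1*x. Substituting and matching coefficients of each power of x gives A0 = 1/4, A1 = 1/2, so f_p = 1/4 + x/2.
General solution: f = 1/4 + x/2 + C1*exp(5*x) + C2*exp(2*x).
Apply the initial conditions: f(0) = 1/4 + C1 + C2 = 0 and f'(0) = 1/2 + 2*C2 + 5*C1 = -2. Solving gives C1 = -2/3, C2 = 5/12.

f = 1/4 + x/2 - 2*exp(5*x)/3 + 5*exp(2*x)/12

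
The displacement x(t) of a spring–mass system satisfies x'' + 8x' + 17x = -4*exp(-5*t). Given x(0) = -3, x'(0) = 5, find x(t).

Characteristic equation r² + 8r + 17 = 0 has discriminant (8)² - 4·(17) = -4 < 0, so r = -4 ± i.
Hence x_h = C1*cos(t)*exp(-4*t) + C2*exp(-4*t)*sin(t).
Try x_p = A*exp(-5*t). Substituting into the equation and dividing by exp(-5*t) gives A = -2, so x_p = -2*exp(-5*t).
General solution: x = -2*exp(-5*t) + C1*cos(t)*exp(-4*t) + C2*exp(-4*t)*sin(t).
Apply the initial conditions: x(0) = -2 + C1 = -3 and x'(0) = 10 + C2 - 4*C1 = 5. Solving gives C1 = -1, C2 = -9.

x = -2*exp(-5*t) - cos(t)*exp(-4*t) - 9*exp(-4*t)*sin(t)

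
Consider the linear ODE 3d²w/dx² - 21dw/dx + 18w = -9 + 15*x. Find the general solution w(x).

Divide through by 3: w'' - 7w' + 6w = -3 + 5*x.
Characteristic equation r² - 7r + 6 = 0 factors as (r - 1)(r - 6) = 0, so r = 1, 6.
Hence w_h = C1*exp(x) + C2*exp(6*x).
For the particular solution try w_p = A0 + A1*x. Substituting and matching coefficients of each power of x gives A0 = 17/36, A1 = 5/6, so w_p = 17/36 + 5*x/6.

w = 17/36 + 5*x/6 + C1*exp(x) + C2*exp(6*x)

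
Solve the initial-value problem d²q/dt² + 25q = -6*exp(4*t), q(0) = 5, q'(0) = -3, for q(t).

q = -99*sin(5*t)/205 - 6*exp(4*t)/41 + 211*cos(5*t)/41

Characteristic equation r² + 25 = 0 has discriminant (0)² - 4·(25) = -100 < 0, so r = ± 5i.
Hence q_h = C1*cos(5*t) + C2*sin(5*t).
Try q_p = A*exp(4*t). Substituting into the equation and dividing by exp(4*t) gives A = -6/41, so q_p = -6*exp(4*t)/41.
General solution: q = -6*exp(4*t)/41 + C1*cos(5*t) + C2*sin(5*t).
Apply the initial conditions: q(0) = -6/41 + C1 = 5 and q'(0) = -24/41 + 5*C2 = -3. Solving gives C1 = 211/41, C2 = -99/205.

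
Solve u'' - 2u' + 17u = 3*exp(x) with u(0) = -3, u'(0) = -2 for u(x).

u = 3*exp(x)/16 - 51*cos(4*x)*exp(x)/16 + exp(x)*sin(4*x)/4

Characteristic equation r² - 2r + 17 = 0 has discriminant (-2)² - 4·(17) = -64 < 0, so r = 1 ± 4i.
Hence u_h = C1*cos(4*x)*exp(x) + C2*exp(x)*sin(4*x).
Try u_p = A*exp(x). Substituting into the equation and dividing by exp(x) gives A = 3/16, so u_p = 3*exp(x)/16.
General solution: u = 3*exp(x)/16 + C1*cos(4*x)*exp(x) + C2*exp(x)*sin(4*x).
Apply the initial conditions: u(0) = 3/16 + C1 = -3 and u'(0) = 3/16 + C1 + 4*C2 = -2. Solving gives C1 = -51/16, C2 = 1/4.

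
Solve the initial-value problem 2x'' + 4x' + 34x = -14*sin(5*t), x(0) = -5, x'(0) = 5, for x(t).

x = 14*sin(5*t)/41 + 35*cos(5*t)/82 - 445*cos(4*t)*exp(-t)/82 - 175*exp(-t)*sin(4*t)/328

Divide through by 2: x'' + 2x' + 17x = -7*sin(5*t).
Characteristic equation r² + 2r + 17 = 0 has discriminant (2)² - 4·(17) = -64 < 0, so r = -1 ± 4i.
Hence x_h = C1*cos(4*t)*exp(-t) + C2*exp(-t)*sin(4*t).
Try x_p = A*cos(5*t) + B*sin(5*t). Substituting and equating the coefficients of cos(5t) and sin(5t) gives A = 35/82, B = 14/41, so x_p = 14*sin(5*t)/41 + 35*cos(5*t)/82.
General solution: x = 14*sin(5*t)/41 + 35*cos(5*t)/82 + C1*cos(4*t)*exp(-t) + C2*exp(-t)*sin(4*t).
Apply the initial conditions: x(0) = 35/82 + C1 = -5 and x'(0) = 70/41 - C1 + 4*C2 = 5. Solving gives C1 = -445/82, C2 = -175/328.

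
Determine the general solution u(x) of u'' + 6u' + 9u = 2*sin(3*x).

Characteristic equation r² + 6r + 9 = 0 has discriminant (6)² - 4·(9) = 0, so r = -3 is a repeated root.
Hence u_h = (C1 + C2*x)*exp(-3*x).
Try u_p = A*cos(3*x) + B*sin(3*x). Substituting and equating the coefficients of cos(3x) and sin(3x) gives A = -1/9, B = 0, so u_p = -cos(3*x)/9.

u = -cos(3*x)/9 + C1*exp(-3*x) + C2*x*exp(-3*x)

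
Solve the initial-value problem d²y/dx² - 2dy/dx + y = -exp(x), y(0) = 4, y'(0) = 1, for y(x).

Characteristic equation r² - 2r + 1 = 0 has discriminant (-2)² - 4·(1) = 0, so r = 1 is a repeated root.
Hence y_h = (C1 + C2*x)*exp(x).
Since exp(x) solves the homogeneous equation (r = 1 is a root of multiplicity 2), multiply the trial by x^2. Try y_p = A*x^2*exp(x). Substituting into the equation and dividing by exp(x) gives A = -1/2, so y_p = -x^2*exp(x)/2.
General solution: y = C1*exp(x) - x^2*exp(x)/2 + C2*x*exp(x).
Apply the initial conditions: y(0) = C1 = 4 and y'(0) = C1 + C2 = 1. Solving gives C1 = 4, C2 = -3.

y = 4*exp(x) - 3*x*exp(x) - x**2*exp(x)/2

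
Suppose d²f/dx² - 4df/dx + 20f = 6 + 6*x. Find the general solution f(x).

f = 9/25 + 3*x/10 + C1*cos(4*x)*exp(2*x) + C2*exp(2*x)*sin(4*x)

Characteristic equation r² - 4r + 20 = 0 has discriminant (-4)² - 4·(20) = -64 < 0, so r = 2 ± 4i.
Hence f_h = C1*cos(4*x)*exp(2*x) + C2*exp(2*x)*sin(4*x).
For the particular solution try f_p = A0 + A1*x. Substituting and matching coefficients of each power of x gives A0 = 9/25, A1 = 3/10, so f_p = 9/25 + 3*x/10.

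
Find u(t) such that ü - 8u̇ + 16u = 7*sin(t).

u = 56*cos(t)/289 + 105*sin(t)/289 + C1*exp(4*t) + C2*t*exp(4*t)

Characteristic equation r² - 8r + 16 = 0 has discriminant (-8)² - 4·(16) = 0, so r = 4 is a repeated root.
Hence u_h = (C1 + C2*t)*exp(4*t).
Try u_p = A*cos(t) + B*sin(t). Substituting and equating the coefficients of cos(t) and sin(t) gives A = 56/289, B = 105/289, so u_p = 56*cos(t)/289 + 105*sin(t)/289.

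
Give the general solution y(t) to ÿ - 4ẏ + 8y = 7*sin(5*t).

Characteristic equation r² - 4r + 8 = 0 has discriminant (-4)² - 4·(8) = -16 < 0, so r = 2 ± 2i.
Hence y_h = C1*cos(2*t)*exp(2*t) + C2*exp(2*t)*sin(2*t).
Try y_p = A*cos(5*t) + B*sin(5*t). Substituting and equating the coefficients of cos(5t) and sin(5t) gives A = 140/689, B = -119/689, so y_p = -119*sin(5*t)/689 + 140*cos(5*t)/689.

y = -119*sin(5*t)/689 + 140*cos(5*t)/689 + C1*cos(2*t)*exp(2*t) + C2*exp(2*t)*sin(2*t)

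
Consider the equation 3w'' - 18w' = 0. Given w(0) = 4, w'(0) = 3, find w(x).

w = 7/2 + exp(6*x)/2

Divide through by 3: w'' - 6w' = 0.
Characteristic equation r² - 6r = 0 factors as (r - 6)r = 0, so r = 6, 0.
Hence w_h = C1*exp(6*x) + C2.
Apply the initial conditions: w(0) = C1 + C2 = 4 and w'(0) = 6*C1 = 3. Solving gives C1 = 1/2, C2 = 7/2.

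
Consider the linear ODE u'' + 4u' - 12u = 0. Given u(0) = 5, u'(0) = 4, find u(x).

Characteristic equation r² + 4r - 12 = 0 factors as (r + 6)(r - 2) = 0, so r = -6, 2.
Hence u_h = C1*exp(-6*x) + C2*exp(2*x).
Apply the initial conditions: u(0) = C1 + C2 = 5 and u'(0) = -6*C1 + 2*C2 = 4. Solving gives C1 = 3/4, C2 = 17/4.

u = 3*exp(-6*x)/4 + 17*exp(2*x)/4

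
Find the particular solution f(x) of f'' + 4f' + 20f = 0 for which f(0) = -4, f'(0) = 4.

Characteristic equation r² + 4r + 20 = 0 has discriminant (4)² - 4·(20) = -64 < 0, so r = -2 ± 4i.
Hence f_h = C1*cos(4*x)*exp(-2*x) + C2*exp(-2*x)*sin(4*x).
Apply the initial conditions: f(0) = C1 = -4 and f'(0) = -2*C1 + 4*C2 = 4. Solving gives C1 = -4, C2 = -1.

f = -exp(-2*x)*sin(4*x) - 4*cos(4*x)*exp(-2*x)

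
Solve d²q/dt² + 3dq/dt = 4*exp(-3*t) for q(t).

Characteristic equation r² + 3r = 0 factors as (r + 3)r = 0, so r = -3, 0.
Hence q_h = C1*exp(-3*t) + C2.
Since exp(-3*t) solves the homogeneous equation (r = -3 is a root of multiplicity 1), multiply the trial by t. Try q_p = A*t*exp(-3*t). Substituting into the equation and dividing by exp(-3*t) gives A = -4/3, so q_p = -4*t*exp(-3*t)/3.

q = C2 + C1*exp(-3*t) - 4*t*exp(-3*t)/3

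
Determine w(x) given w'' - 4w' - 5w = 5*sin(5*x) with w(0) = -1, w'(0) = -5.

Characteristic equation r² - 4r - 5 = 0 factors as (r + 1)(r - 5) = 0, so r = -1, 5.
Hence w_h = C1*exp(-x) + C2*exp(5*x).
Try w_p = A*cos(5*x) + B*sin(5*x). Substituting and equating the coefficients of cos(5x) and sin(5x) gives A = 1/13, B = -3/26, so w_p = -3*sin(5*x)/26 + cos(5*x)/13.
General solution: w = -3*sin(5*x)/26 + cos(5*x)/13 + C1*exp(-x) + C2*exp(5*x).
Apply the initial conditions: w(0) = 1/13 + C1 + C2 = -1 and w'(0) = -15/26 - C1 + 5*C2 = -5. Solving gives C1 = -25/156, C2 = -11/12.

w = -25*exp(-x)/156 - 11*exp(5*x)/12 - 3*sin(5*x)/26 + cos(5*x)/13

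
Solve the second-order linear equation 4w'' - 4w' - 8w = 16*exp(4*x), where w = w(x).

w = 2*exp(4*x)/5 + C1*exp(-x) + C2*exp(2*x)

Divide through by 4: w'' - w' - 2w = 4*exp(4*x).
Characteristic equation r² - r - 2 = 0 factors as (r + 1)(r - 2) = 0, so r = -1, 2.
Hence w_h = C1*exp(-x) + C2*exp(2*x).
Try w_p = A*exp(4*x). Substituting into the equation and dividing by exp(4*x) gives A = 2/5, so w_p = 2*exp(4*x)/5.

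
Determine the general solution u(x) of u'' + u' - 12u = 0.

Characteristic equation r² + r - 12 = 0 factors as (r + 4)(r - 3) = 0, so r = -4, 3.
Hence u_h = C1*exp(-4*x) + C2*exp(3*x).

u = C1*exp(-4*x) + C2*exp(3*x)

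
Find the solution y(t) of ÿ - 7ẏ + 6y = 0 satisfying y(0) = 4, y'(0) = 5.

Characteristic equation r² - 7r + 6 = 0 factors as (r - 6)(r - 1) = 0, so r = 6, 1.
Hence y_h = C1*exp(6*t) + C2*exp(t).
Apply the initial conditions: y(0) = C1 + C2 = 4 and y'(0) = C2 + 6*C1 = 5. Solving gives C1 = 1/5, C2 = 19/5.

y = exp(6*t)/5 + 19*exp(t)/5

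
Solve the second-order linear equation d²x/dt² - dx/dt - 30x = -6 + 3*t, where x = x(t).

Characteristic equation r² - r - 30 = 0 factors as (r + 5)(r - 6) = 0, so r = -5, 6.
Hence x_h = C1*exp(-5*t) + C2*exp(6*t).
For the particular solution try x_p = A0 + A1*t. Substituting and matching coefficients of each power of t gives A0 = 61/300, A1 = -1/10, so x_p = 61/300 - t/10.

x = 61/300 - t/10 + C1*exp(-5*t) + C2*exp(6*t)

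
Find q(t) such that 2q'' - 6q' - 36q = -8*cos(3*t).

Divide through by 2: q'' - 3q' - 18q = -4*cos(3*t).
Characteristic equation r² - 3r - 18 = 0 factors as (r + 3)(r - 6) = 0, so r = -3, 6.
Hence q_h = C1*exp(-3*t) + C2*exp(6*t).
Try q_p = A*cos(3*t) + B*sin(3*t). Substituting and equating the coefficients of cos(3t) and sin(3t) gives A = 2/15, B = 2/45, so q_p = 2*cos(3*t)/15 + 2*sin(3*t)/45.

q = 2*cos(3*t)/15 + 2*sin(3*t)/45 + C1*exp(-3*t) + C2*exp(6*t)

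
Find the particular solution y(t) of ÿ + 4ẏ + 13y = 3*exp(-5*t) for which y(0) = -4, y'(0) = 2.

Characteristic equation r² + 4r + 13 = 0 has discriminant (4)² - 4·(13) = -36 < 0, so r = -2 ± 3i.
Hence y_h = C1*cos(3*t)*exp(-2*t) + C2*exp(-2*t)*sin(3*t).
Try y_p = A*exp(-5*t). Substituting into the equation and dividing by exp(-5*t) gives A = 1/6, so y_p = exp(-5*t)/6.
General solution: y = exp(-5*t)/6 + C1*cos(3*t)*exp(-2*t) + C2*exp(-2*t)*sin(3*t).
Apply the initial conditions: y(0) = 1/6 + C1 = -4 and y'(0) = -5/6 - 2*C1 + 3*C2 = 2. Solving gives C1 = -25/6, C2 = -11/6.

y = exp(-5*t)/6 - 25*cos(3*t)*exp(-2*t)/6 - 11*exp(-2*t)*sin(3*t)/6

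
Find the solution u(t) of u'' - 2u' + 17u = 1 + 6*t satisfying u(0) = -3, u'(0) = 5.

Characteristic equation r² - 2r + 17 = 0 has discriminant (-2)² - 4·(17) = -64 < 0, so r = 1 ± 4i.
Hence u_h = C1*cos(4*t)*exp(t) + C2*exp(t)*sin(4*t).
For the particular solution try u_p = A0 + A1*t. Substituting and matching coefficients of each power of t gives A0 = 29/289, A1 = 6/17, so u_p = 29/289 + 6*t/17.
General solution: u = 29/289 + 6*t/17 + C1*cos(4*t)*exp(t) + C2*exp(t)*sin(4*t).
Apply the initial conditions: u(0) = 29/289 + C1 = -3 and u'(0) = 6/17 + C1 + 4*C2 = 5. Solving gives C1 = -896/289, C2 = 2239/1156.

u = 29/289 + 6*t/17 - 896*cos(4*t)*exp(t)/289 + 2239*exp(t)*sin(4*t)/1156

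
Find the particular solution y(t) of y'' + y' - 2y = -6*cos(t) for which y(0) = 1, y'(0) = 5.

y = -32*exp(-2*t)/15 - 3*sin(t)/5 + 4*exp(t)/3 + 9*cos(t)/5

Characteristic equation r² + r - 2 = 0 factors as (r - 1)(r + 2) = 0, so r = 1, -2.
Hence y_h = C1*exp(t) + C2*exp(-2*t).
Try y_p = A*cos(t) + B*sin(t). Substituting and equating the coefficients of cos(t) and sin(t) gives A = 9/5, B = -3/5, so y_p = -3*sin(t)/5 + 9*cos(t)/5.
General solution: y = -3*sin(t)/5 + 9*cos(t)/5 + C1*exp(t) + C2*exp(-2*t).
Apply the initial conditions: y(0) = 9/5 + C1 + C2 = 1 and y'(0) = -3/5 + C1 - 2*C2 = 5. Solving gives C1 = 4/3, C2 = -32/15.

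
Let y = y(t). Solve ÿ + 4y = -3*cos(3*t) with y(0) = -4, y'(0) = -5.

y = -23*cos(2*t)/5 - 5*sin(2*t)/2 + 3*cos(3*t)/5

Characteristic equation r² + 4 = 0 has discriminant (0)² - 4·(4) = -16 < 0, so r = ± 2i.
Hence y_h = C1*cos(2*t) + C2*sin(2*t).
Try y_p = A*cos(3*t) + B*sin(3*t). Substituting and equating the coefficients of cos(3t) and sin(3t) gives A = 3/5, B = 0, so y_p = 3*cos(3*t)/5.
General solution: y = 3*cos(3*t)/5 + C1*cos(2*t) + C2*sin(2*t).
Apply the initial conditions: y(0) = 3/5 + C1 = -4 and y'(0) = 2*C2 = -5. Solving gives C1 = -23/5, C2 = -5/2.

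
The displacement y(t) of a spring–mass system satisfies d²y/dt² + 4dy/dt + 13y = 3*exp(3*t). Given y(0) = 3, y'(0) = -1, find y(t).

Characteristic equation r² + 4r + 13 = 0 has discriminant (4)² - 4·(13) = -36 < 0, so r = -2 ± 3i.
Hence y_h = C1*cos(3*t)*exp(-2*t) + C2*exp(-2*t)*sin(3*t).
Try y_p = A*exp(3*t). Substituting into the equation and dividing by exp(3*t) gives A = 3/34, so y_p = 3*exp(3*t)/34.
General solution: y = 3*exp(3*t)/34 + C1*cos(3*t)*exp(-2*t) + C2*exp(-2*t)*sin(3*t).
Apply the initial conditions: y(0) = 3/34 + C1 = 3 and y'(0) = 9/34 - 2*C1 + 3*C2 = -1. Solving gives C1 = 99/34, C2 = 155/102.

y = 3*exp(3*t)/34 + 99*cos(3*t)*exp(-2*t)/34 + 155*exp(-2*t)*sin(3*t)/102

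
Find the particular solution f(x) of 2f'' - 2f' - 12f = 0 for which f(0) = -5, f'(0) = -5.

f = -3*exp(3*x) - 2*exp(-2*x)

Divide through by 2: f'' - f' - 6f = 0.
Characteristic equation r² - r - 6 = 0 factors as (r - 3)(r + 2) = 0, so r = 3, -2.
Hence f_h = C1*exp(3*x) + C2*exp(-2*x).
Apply the initial conditions: f(0) = C1 + C2 = -5 and f'(0) = -2*C2 + 3*C1 = -5. Solving gives C1 = -3, C2 = -2.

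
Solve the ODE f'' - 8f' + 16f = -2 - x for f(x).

f = -5/32 - x/16 + C1*exp(4*x) + C2*x*exp(4*x)

Characteristic equation r² - 8r + 16 = 0 has discriminant (-8)² - 4·(16) = 0, so r = 4 is a repeated root.
Hence f_h = (C1 + C2*x)*exp(4*x).
For the particular solution try f_p = A0 + A1*x. Substituting and matching coefficients of each power of x gives A0 = -5/32, A1 = -1/16, so f_p = -5/32 - x/16.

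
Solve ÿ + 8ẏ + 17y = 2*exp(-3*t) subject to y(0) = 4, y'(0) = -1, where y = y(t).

Characteristic equation r² + 8r + 17 = 0 has discriminant (8)² - 4·(17) = -4 < 0, so r = -4 ± i.
Hence y_h = C1*cos(t)*exp(-4*t) + C2*exp(-4*t)*sin(t).
Try y_p = A*exp(-3*t). Substituting into the equation and dividing by exp(-3*t) gives A = 1, so y_p = exp(-3*t).
General solution: y = C1*cos(t)*exp(-4*t) + C2*exp(-4*t)*sin(t) + exp(-3*t).
Apply the initial conditions: y(0) = 1 + C1 = 4 and y'(0) = -3 + C2 - 4*C1 = -1. Solving gives C1 = 3, C2 = 14.

y = 3*cos(t)*exp(-4*t) + 14*exp(-4*t)*sin(t) + exp(-3*t)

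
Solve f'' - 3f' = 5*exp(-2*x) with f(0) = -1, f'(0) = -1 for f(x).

Characteristic equation r² - 3r = 0 factors as (r - 3)r = 0, so r = 3, 0.
Hence f_h = C1*exp(3*x) + C2.
Try f_p = A*exp(-2*x). Substituting into the equation and dividing by exp(-2*x) gives A = 1/2, so f_p = exp(-2*x)/2.
General solution: f = C2 + exp(-2*x)/2 + C1*exp(3*x).
Apply the initial conditions: f(0) = 1/2 + C1 + C2 = -1 and f'(0) = -1 + 3*C1 = -1. Solving gives C1 = 0, C2 = -3/2.

f = -3/2 + exp(-2*x)/2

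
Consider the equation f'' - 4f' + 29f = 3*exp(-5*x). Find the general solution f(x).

f = 3*exp(-5*x)/74 + C1*cos(5*x)*exp(2*x) + C2*exp(2*x)*sin(5*x)

Characteristic equation r² - 4r + 29 = 0 has discriminant (-4)² - 4·(29) = -100 < 0, so r = 2 ± 5i.
Hence f_h = C1*cos(5*x)*exp(2*x) + C2*exp(2*x)*sin(5*x).
Try f_p = A*exp(-5*x). Substituting into the equation and dividing by exp(-5*x) gives A = 3/74, so f_p = 3*exp(-5*x)/74.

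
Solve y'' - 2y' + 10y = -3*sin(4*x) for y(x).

Characteristic equation r² - 2r + 10 = 0 has discriminant (-2)² - 4·(10) = -36 < 0, so r = 1 ± 3i.
Hence y_h = C1*cos(3*x)*exp(x) + C2*exp(x)*sin(3*x).
Try y_p = A*cos(4*x) + B*sin(4*x). Substituting and equating the coefficients of cos(4x) and sin(4x) gives A = -6/25, B = 9/50, so y_p = -6*cos(4*x)/25 + 9*sin(4*x)/50.

y = -6*cos(4*x)/25 + 9*sin(4*x)/50 + C1*cos(3*x)*exp(x) + C2*exp(x)*sin(3*x)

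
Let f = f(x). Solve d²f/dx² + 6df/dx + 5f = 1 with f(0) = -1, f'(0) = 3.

Characteristic equation r² + 6r + 5 = 0 factors as (r + 1)(r + 5) = 0, so r = -1, -5.
Hence f_h = C1*exp(-x) + C2*exp(-5*x).
For the particular solution try f_p = A0. Substituting and matching coefficients of each power of x gives A0 = 1/5, so f_p = 1/5.
General solution: f = 1/5 + C1*exp(-x) + C2*exp(-5*x).
Apply the initial conditions: f(0) = 1/5 + C1 + C2 = -1 and f'(0) = -C1 - 5*C2 = 3. Solving gives C1 = -3/4, C2 = -9/20.

f = 1/5 - 9*exp(-5*x)/20 - 3*exp(-x)/4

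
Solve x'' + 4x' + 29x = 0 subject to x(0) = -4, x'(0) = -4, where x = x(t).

Characteristic equation r² + 4r + 29 = 0 has discriminant (4)² - 4·(29) = -100 < 0, so r = -2 ± 5i.
Hence x_h = C1*cos(5*t)*exp(-2*t) + C2*exp(-2*t)*sin(5*t).
Apply the initial conditions: x(0) = C1 = -4 and x'(0) = -2*C1 + 5*C2 = -4. Solving gives C1 = -4, C2 = -12/5.

x = -4*cos(5*t)*exp(-2*t) - 12*exp(-2*t)*sin(5*t)/5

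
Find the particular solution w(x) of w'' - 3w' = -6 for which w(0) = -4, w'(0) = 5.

Characteristic equation r² - 3r = 0 factors as (r - 3)r = 0, so r = 3, 0.
Hence w_h = C1*exp(3*x) + C2.
Since 0 is a characteristic root (multiplicity 1), multiply the polynomial trial by x: try w_p = A0*x. Substituting and matching coefficients of each power of x gives A0 = 2, so w_p = 2*x.
General solution: w = C2 + 2*x + C1*exp(3*x).
Apply the initial conditions: w(0) = C1 + C2 = -4 and w'(0) = 2 + 3*C1 = 5. Solving gives C1 = 1, C2 = -5.

w = -5 + 2*x + exp(3*x)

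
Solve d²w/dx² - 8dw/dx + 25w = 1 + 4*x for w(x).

w = 57/625 + 4*x/25 + C1*cos(3*x)*exp(4*x) + C2*exp(4*x)*sin(3*x)

Characteristic equation r² - 8r + 25 = 0 has discriminant (-8)² - 4·(25) = -36 < 0, so r = 4 ± 3i.
Hence w_h = C1*cos(3*x)*exp(4*x) + C2*exp(4*x)*sin(3*x).
For the particular solution try w_p = A0 + A1*x. Substituting and matching coefficients of each power of x gives A0 = 57/625, A1 = 4/25, so w_p = 57/625 + 4*x/25.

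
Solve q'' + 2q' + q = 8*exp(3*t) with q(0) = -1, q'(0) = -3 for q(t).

q = exp(3*t)/2 - 3*exp(-t)/2 - 6*t*exp(-t)

Characteristic equation r² + 2r + 1 = 0 has discriminant (2)² - 4·(1) = 0, so r = -1 is a repeated root.
Hence q_h = (C1 + C2*t)*exp(-t).
Try q_p = A*exp(3*t). Substituting into the equation and dividing by exp(3*t) gives A = 1/2, so q_p = exp(3*t)/2.
General solution: q = exp(3*t)/2 + C1*exp(-t) + C2*t*exp(-t).
Apply the initial conditions: q(0) = 1/2 + C1 = -1 and q'(0) = 3/2 + C2 - C1 = -3. Solving gives C1 = -3/2, C2 = -6.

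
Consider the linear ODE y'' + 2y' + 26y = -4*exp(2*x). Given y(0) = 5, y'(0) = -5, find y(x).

y = -2*exp(2*x)/17 + 6*exp(-x)*sin(5*x)/85 + 87*cos(5*x)*exp(-x)/17

Characteristic equation r² + 2r + 26 = 0 has discriminant (2)² - 4·(26) = -100 < 0, so r = -1 ± 5i.
Hence y_h = C1*cos(5*x)*exp(-x) + C2*exp(-x)*sin(5*x).
Try y_p = A*exp(2*x). Substituting into the equation and dividing by exp(2*x) gives A = -2/17, so y_p = -2*exp(2*x)/17.
General solution: y = -2*exp(2*x)/17 + C1*cos(5*x)*exp(-x) + C2*exp(-x)*sin(5*x).
Apply the initial conditions: y(0) = -2/17 + C1 = 5 and y'(0) = -4/17 - C1 + 5*C2 = -5. Solving gives C1 = 87/17, C2 = 6/85.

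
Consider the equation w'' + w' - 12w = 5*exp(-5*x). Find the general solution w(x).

Characteristic equation r² + r - 12 = 0 factors as (r - 3)(r + 4) = 0, so r = 3, -4.
Hence w_h = C1*exp(3*x) + C2*exp(-4*x).
Try w_p = A*exp(-5*x). Substituting into the equation and dividing by exp(-5*x) gives A = 5/8, so w_p = 5*exp(-5*x)/8.

w = 5*exp(-5*x)/8 + C1*exp(3*x) + C2*exp(-4*x)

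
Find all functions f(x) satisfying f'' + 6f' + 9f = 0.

Characteristic equation r² + 6r + 9 = 0 has discriminant (6)² - 4·(9) = 0, so r = -3 is a repeated root.
Hence f_h = (C1 + C2*x)*exp(-3*x).

f = C1*exp(-3*x) + C2*x*exp(-3*x)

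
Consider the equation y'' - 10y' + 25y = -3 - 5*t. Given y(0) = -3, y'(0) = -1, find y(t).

Characteristic equation r² - 10r + 25 = 0 has discriminant (-10)² - 4·(25) = 0, so r = 5 is a repeated root.
Hence y_h = (C1 + C2*t)*exp(5*t).
For the particular solution try y_p = A0 + A1*t. Substituting and matching coefficients of each power of t gives A0 = -1/5, A1 = -1/5, so y_p = -1/5 - t/5.
General solution: y = -1/5 - t/5 + C1*exp(5*t) + C2*t*exp(5*t).
Apply the initial conditions: y(0) = -1/5 + C1 = -3 and y'(0) = -1/5 + C2 + 5*C1 = -1. Solving gives C1 = -14/5, C2 = 66/5.

y = -1/5 - 14*exp(5*t)/5 - t/5 + 66*t*exp(5*t)/5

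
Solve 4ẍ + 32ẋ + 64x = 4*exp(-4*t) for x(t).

Divide through by 4: x'' + 8x' + 16x = exp(-4*t).
Characteristic equation r² + 8r + 16 = 0 has discriminant (8)² - 4·(16) = 0, so r = -4 is a repeated root.
Hence x_h = (C1 + C2*t)*exp(-4*t).
Since exp(-4*t) solves the homogeneous equation (r = -4 is a root of multiplicity 2), multiply the trial by t^2. Try x_p = A*t^2*exp(-4*t). Substituting into the equation and dividing by exp(-4*t) gives A = 1/2, so x_p = t^2*exp(-4*t)/2.

x = C1*exp(-4*t) + t**2*exp(-4*t)/2 + C2*t*exp(-4*t)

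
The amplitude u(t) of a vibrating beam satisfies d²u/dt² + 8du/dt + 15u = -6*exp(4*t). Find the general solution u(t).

u = -2*exp(4*t)/21 + C1*exp(-5*t) + C2*exp(-3*t)

Characteristic equation r² + 8r + 15 = 0 factors as (r + 5)(r + 3) = 0, so r = -5, -3.
Hence u_h = C1*exp(-5*t) + C2*exp(-3*t).
Try u_p = A*exp(4*t). Substituting into the equation and dividing by exp(4*t) gives A = -2/21, so u_p = -2*exp(4*t)/21.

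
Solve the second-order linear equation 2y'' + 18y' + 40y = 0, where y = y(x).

y = C1*exp(-4*x) + C2*exp(-5*x)

Divide through by 2: y'' + 9y' + 20y = 0.
Characteristic equation r² + 9r + 20 = 0 factors as (r + 4)(r + 5) = 0, so r = -4, -5.
Hence y_h = C1*exp(-4*x) + C2*exp(-5*x).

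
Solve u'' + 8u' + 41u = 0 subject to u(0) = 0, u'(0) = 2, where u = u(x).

Characteristic equation r² + 8r + 41 = 0 has discriminant (8)² - 4·(41) = -100 < 0, so r = -4 ± 5i.
Hence u_h = C1*cos(5*x)*exp(-4*x) + C2*exp(-4*x)*sin(5*x).
Apply the initial conditions: u(0) = C1 = 0 and u'(0) = -4*C1 + 5*C2 = 2. Solving gives C1 = 0, C2 = 2/5.

u = 2*exp(-4*x)*sin(5*x)/5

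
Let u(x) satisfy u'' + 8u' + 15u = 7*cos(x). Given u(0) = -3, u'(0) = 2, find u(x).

u = -151*exp(-3*x)/20 + 14*sin(x)/65 + 49*cos(x)/130 + 217*exp(-5*x)/52

Characteristic equation r² + 8r + 15 = 0 factors as (r + 5)(r + 3) = 0, so r = -5, -3.
Hence u_h = C1*exp(-5*x) + C2*exp(-3*x).
Try u_p = A*cos(x) + B*sin(x). Substituting and equating the coefficients of cos(x) and sin(x) gives A = 49/130, B = 14/65, so u_p = 14*sin(x)/65 + 49*cos(x)/130.
General solution: u = 14*sin(x)/65 + 49*cos(x)/130 + C1*exp(-5*x) + C2*exp(-3*x).
Apply the initial conditions: u(0) = 49/130 + C1 + C2 = -3 and u'(0) = 14/65 - 5*C1 - 3*C2 = 2. Solving gives C1 = 217/52, C2 = -151/20.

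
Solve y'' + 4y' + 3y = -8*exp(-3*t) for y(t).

y = C1*exp(-t) + C2*exp(-3*t) + 4*t*exp(-3*t)

Characteristic equation r² + 4r + 3 = 0 factors as (r + 1)(r + 3) = 0, so r = -1, -3.
Hence y_h = C1*exp(-t) + C2*exp(-3*t).
Since exp(-3*t) solves the homogeneous equation (r = -3 is a root of multiplicity 1), multiply the trial by t. Try y_p = A*t*exp(-3*t). Substituting into the equation and dividing by exp(-3*t) gives A = 4, so y_p = 4*t*exp(-3*t).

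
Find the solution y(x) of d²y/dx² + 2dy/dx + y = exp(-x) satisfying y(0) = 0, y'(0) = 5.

y = x**2*exp(-x)/2 + 5*x*exp(-x)

Characteristic equation r² + 2r + 1 = 0 has discriminant (2)² - 4·(1) = 0, so r = -1 is a repeated root.
Hence y_h = (C1 + C2*x)*exp(-x).
Since exp(-x) solves the homogeneous equation (r = -1 is a root of multiplicity 2), multiply the trial by x^2. Try y_p = A*x^2*exp(-x). Substituting into the equation and dividing by exp(-x) gives A = 1/2, so y_p = x^2*exp(-x)/2.
General solution: y = C1*exp(-x) + x^2*exp(-x)/2 + C2*x*exp(-x).
Apply the initial conditions: y(0) = C1 = 0 and y'(0) = C2 - C1 = 5. Solving gives C1 = 0, C2 = 5.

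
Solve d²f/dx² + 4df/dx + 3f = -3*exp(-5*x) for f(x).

Characteristic equation r² + 4r + 3 = 0 factors as (r + 1)(r + 3) = 0, so r = -1, -3.
Hence f_h = C1*exp(-x) + C2*exp(-3*x).
Try f_p = A*exp(-5*x). Substituting into the equation and dividing by exp(-5*x) gives A = -3/8, so f_p = -3*exp(-5*x)/8.

f = -3*exp(-5*x)/8 + C1*exp(-x) + C2*exp(-3*x)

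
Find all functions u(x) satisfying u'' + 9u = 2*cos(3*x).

Characteristic equation r² + 9 = 0 has discriminant (0)² - 4·(9) = -36 < 0, so r = ± 3i.
Hence u_h = C1*cos(3*x) + C2*sin(3*x).
Since ±3i are characteristic roots, multiply the trial by x. Try u_p = x*(A*cos(3*x) + B*sin(3*x)). Substituting and equating the coefficients of cos(3x) and sin(3x) gives A = 0, B = 1/3, so u_p = x*sin(3*x)/3.

u = C1*cos(3*x) + C2*sin(3*x) + x*sin(3*x)/3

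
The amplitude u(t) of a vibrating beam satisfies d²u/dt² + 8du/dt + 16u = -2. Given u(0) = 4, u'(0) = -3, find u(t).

u = -1/8 + 33*exp(-4*t)/8 + 27*t*exp(-4*t)/2

Characteristic equation r² + 8r + 16 = 0 has discriminant (8)² - 4·(16) = 0, so r = -4 is a repeated root.
Hence u_h = (C1 + C2*t)*exp(-4*t).
For the particular solution try u_p = A0. Substituting and matching coefficients of each power of t gives A0 = -1/8, so u_p = -1/8.
General solution: u = -1/8 + C1*exp(-4*t) + C2*t*exp(-4*t).
Apply the initial conditions: u(0) = -1/8 + C1 = 4 and u'(0) = C2 - 4*C1 = -3. Solving gives C1 = 33/8, C2 = 27/2.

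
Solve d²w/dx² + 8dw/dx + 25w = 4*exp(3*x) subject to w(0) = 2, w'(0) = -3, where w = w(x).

w = 2*exp(3*x)/29 + 56*cos(3*x)*exp(-4*x)/29 + 131*exp(-4*x)*sin(3*x)/87

Characteristic equation r² + 8r + 25 = 0 has discriminant (8)² - 4·(25) = -36 < 0, so r = -4 ± 3i.
Hence w_h = C1*cos(3*x)*exp(-4*x) + C2*exp(-4*x)*sin(3*x).
Try w_p = A*exp(3*x). Substituting into the equation and dividing by exp(3*x) gives A = 2/29, so w_p = 2*exp(3*x)/29.
General solution: w = 2*exp(3*x)/29 + C1*cos(3*x)*exp(-4*x) + C2*exp(-4*x)*sin(3*x).
Apply the initial conditions: w(0) = 2/29 + C1 = 2 and w'(0) = 6/29 - 4*C1 + 3*C2 = -3. Solving gives C1 = 56/29, C2 = 131/87.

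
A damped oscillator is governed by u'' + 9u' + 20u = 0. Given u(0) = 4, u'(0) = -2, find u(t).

Characteristic equation r² + 9r + 20 = 0 factors as (r + 4)(r + 5) = 0, so r = -4, -5.
Hence u_h = C1*exp(-4*t) + C2*exp(-5*t).
Apply the initial conditions: u(0) = C1 + C2 = 4 and u'(0) = -5*C2 - 4*C1 = -2. Solving gives C1 = 18, C2 = -14.

u = -14*exp(-5*t) + 18*exp(-4*t)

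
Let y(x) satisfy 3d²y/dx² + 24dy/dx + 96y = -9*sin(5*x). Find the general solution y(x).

y = -21*sin(5*x)/1649 + 120*cos(5*x)/1649 + C1*cos(4*x)*exp(-4*x) + C2*exp(-4*x)*sin(4*x)

Divide through by 3: y'' + 8y' + 32y = -3*sin(5*x).
Characteristic equation r² + 8r + 32 = 0 has discriminant (8)² - 4·(32) = -64 < 0, so r = -4 ± 4i.
Hence y_h = C1*cos(4*x)*exp(-4*x) + C2*exp(-4*x)*sin(4*x).
Try y_p = A*cos(5*x) + B*sin(5*x). Substituting and equating the coefficients of cos(5x) and sin(5x) gives A = 120/1649, B = -21/1649, so y_p = -21*sin(5*x)/1649 + 120*cos(5*x)/1649.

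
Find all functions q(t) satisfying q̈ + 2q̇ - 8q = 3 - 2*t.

q = -5/16 + t/4 + C1*exp(2*t) + C2*exp(-4*t)

Characteristic equation r² + 2r - 8 = 0 factors as (r - 2)(r + 4) = 0, so r = 2, -4.
Hence q_h = C1*exp(2*t) + C2*exp(-4*t).
For the particular solution try q_p = A0 + A1*t. Substituting and matching coefficients of each power of t gives A0 = -5/16, A1 = 1/4, so q_p = -5/16 + t/4.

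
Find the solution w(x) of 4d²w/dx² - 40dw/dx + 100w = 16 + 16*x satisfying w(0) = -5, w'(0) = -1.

w = 28/125 - 653*exp(5*x)/125 + 4*x/25 + 624*x*exp(5*x)/25

Divide through by 4: w'' - 10w' + 25w = 4 + 4*x.
Characteristic equation r² - 10r + 25 = 0 has discriminant (-10)² - 4·(25) = 0, so r = 5 is a repeated root.
Hence w_h = (C1 + C2*x)*exp(5*x).
For the particular solution try w_p = A0 + A1*x. Substituting and matching coefficients of each power of x gives A0 = 28/125, A1 = 4/25, so w_p = 28/125 + 4*x/25.
General solution: w = 28/125 + 4*x/25 + C1*exp(5*x) + C2*x*exp(5*x).
Apply the initial conditions: w(0) = 28/125 + C1 = -5 and w'(0) = 4/25 + C2 + 5*C1 = -1. Solving gives C1 = -653/125, C2 = 624/25.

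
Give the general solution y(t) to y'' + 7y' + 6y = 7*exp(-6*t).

y = C1*exp(-6*t) + C2*exp(-t) - 7*t*exp(-6*t)/5

Characteristic equation r² + 7r + 6 = 0 factors as (r + 6)(r + 1) = 0, so r = -6, -1.
Hence y_h = C1*exp(-6*t) + C2*exp(-t).
Since exp(-6*t) solves the homogeneous equation (r = -6 is a root of multiplicity 1), multiply the trial by t. Try y_p = A*t*exp(-6*t). Substituting into the equation and dividing by exp(-6*t) gives A = -7/5, so y_p = -7*t*exp(-6*t)/5.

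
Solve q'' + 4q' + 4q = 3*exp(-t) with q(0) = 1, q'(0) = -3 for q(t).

q = -2*exp(-2*t) + 3*exp(-t) - 4*t*exp(-2*t)

Characteristic equation r² + 4r + 4 = 0 has discriminant (4)² - 4·(4) = 0, so r = -2 is a repeated root.
Hence q_h = (C1 + C2*t)*exp(-2*t).
Try q_p = A*exp(-t). Substituting into the equation and dividing by exp(-t) gives A = 3, so q_p = 3*exp(-t).
General solution: q = 3*exp(-t) + C1*exp(-2*t) + C2*t*exp(-2*t).
Apply the initial conditions: q(0) = 3 + C1 = 1 and q'(0) = -3 + C2 - 2*C1 = -3. Solving gives C1 = -2, C2 = -4.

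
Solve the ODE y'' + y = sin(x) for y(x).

y = C1*cos(x) + C2*sin(x) - x*cos(x)/2

Characteristic equation r² + 1 = 0 has discriminant (0)² - 4·(1) = -4 < 0, so r = ± i.
Hence y_h = C1*cos(x) + C2*sin(x).
Since ±1i are characteristic roots, multiply the trial by x. Try y_p = x*(A*cos(x) + B*sin(x)). Substituting and equating the coefficients of cos(x) and sin(x) gives A = -1/2, B = 0, so y_p = -x*cos(x)/2.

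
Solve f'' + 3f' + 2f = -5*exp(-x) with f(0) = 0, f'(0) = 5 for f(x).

f = -10*exp(-2*x) + 10*exp(-x) - 5*x*exp(-x)

Characteristic equation r² + 3r + 2 = 0 factors as (r + 1)(r + 2) = 0, so r = -1, -2.
Hence f_h = C1*exp(-x) + C2*exp(-2*x).
Since exp(-x) solves the homogeneous equation (r = -1 is a root of multiplicity 1), multiply the trial by x. Try f_p = A*x*exp(-x). Substituting into the equation and dividing by exp(-x) gives A = -5, so f_p = -5*x*exp(-x).
General solution: f = C1*exp(-x) + C2*exp(-2*x) - 5*x*exp(-x).
Apply the initial conditions: f(0) = C1 + C2 = 0 and f'(0) = -5 - C1 - 2*C2 = 5. Solving gives C1 = 10, C2 = -10.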